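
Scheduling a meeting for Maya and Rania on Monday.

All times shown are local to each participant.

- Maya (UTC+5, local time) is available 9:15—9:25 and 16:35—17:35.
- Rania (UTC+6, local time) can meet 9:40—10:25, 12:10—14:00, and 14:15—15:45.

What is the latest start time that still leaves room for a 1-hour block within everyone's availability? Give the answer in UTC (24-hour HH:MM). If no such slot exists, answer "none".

none

Maya → UTC: 04:15–04:25, 11:35–12:35.
Rania → UTC: 03:40–04:25, 06:10–08:00, 08:15–09:45.
Maya ∩ Rania: 04:15–04:25.
Windows ≥ 60 min: (none).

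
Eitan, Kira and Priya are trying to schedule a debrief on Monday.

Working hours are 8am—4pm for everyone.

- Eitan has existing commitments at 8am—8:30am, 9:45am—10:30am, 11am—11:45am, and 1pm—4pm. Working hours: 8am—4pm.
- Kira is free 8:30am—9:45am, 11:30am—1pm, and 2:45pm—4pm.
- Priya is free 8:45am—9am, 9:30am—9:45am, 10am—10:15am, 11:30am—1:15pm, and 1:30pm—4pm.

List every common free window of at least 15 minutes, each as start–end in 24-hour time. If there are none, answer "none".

Eitan free within 08:00–16:00: 08:30–09:45, 10:30–11:00, 11:45–13:00.
Eitan ∩ Kira: 08:30–09:45, 11:45–13:00.
Eitan ∩ Kira ∩ Priya: 08:45–09:00, 09:30–09:45, 11:45–13:00.
Windows ≥ 15 min: 08:45–09:00, 09:30–09:45, 11:45–13:00.

08:45–09:00, 09:30–09:45, 11:45–13:00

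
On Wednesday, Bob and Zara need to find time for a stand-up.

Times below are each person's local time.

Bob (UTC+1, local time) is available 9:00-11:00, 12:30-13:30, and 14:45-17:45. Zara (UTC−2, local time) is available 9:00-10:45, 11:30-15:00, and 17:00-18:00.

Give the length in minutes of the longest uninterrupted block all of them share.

Bob → UTC: 08:00–10:00, 11:30–12:30, 13:45–16:45.
Zara → UTC: 11:00–12:45, 13:30–17:00, 19:00–20:00.
Bob ∩ Zara: 11:30–12:30, 13:45–16:45.
Common window lengths: 60, 180 min; longest is 180.

180 minutes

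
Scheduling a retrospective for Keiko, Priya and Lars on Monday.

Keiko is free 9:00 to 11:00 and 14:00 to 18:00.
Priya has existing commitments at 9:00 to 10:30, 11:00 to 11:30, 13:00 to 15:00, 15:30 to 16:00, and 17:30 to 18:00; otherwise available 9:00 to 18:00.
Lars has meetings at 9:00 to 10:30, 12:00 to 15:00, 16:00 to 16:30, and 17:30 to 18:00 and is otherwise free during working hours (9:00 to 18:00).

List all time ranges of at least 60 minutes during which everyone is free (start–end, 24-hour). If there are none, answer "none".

Priya free within 09:00–18:00: 10:30–11:00, 11:30–13:00, 15:00–15:30, 16:00–17:30.
Lars free within 09:00–18:00: 10:30–12:00, 15:00–16:00, 16:30–17:30.
Keiko ∩ Priya: 10:30–11:00, 15:00–15:30, 16:00–17:30.
Keiko ∩ Priya ∩ Lars: 10:30–11:00, 15:00–15:30, 16:30–17:30.
Windows ≥ 60 min: 16:30–17:30.

16:30–17:30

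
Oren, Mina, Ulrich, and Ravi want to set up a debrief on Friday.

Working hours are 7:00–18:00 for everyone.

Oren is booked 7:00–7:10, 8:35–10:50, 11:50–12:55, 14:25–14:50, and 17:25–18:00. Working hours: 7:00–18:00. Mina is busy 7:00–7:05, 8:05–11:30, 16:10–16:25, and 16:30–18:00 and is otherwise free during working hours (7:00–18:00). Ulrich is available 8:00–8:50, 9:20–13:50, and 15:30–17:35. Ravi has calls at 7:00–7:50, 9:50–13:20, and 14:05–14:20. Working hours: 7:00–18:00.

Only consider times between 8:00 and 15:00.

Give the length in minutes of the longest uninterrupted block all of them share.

30 minutes

Oren free within 07:00–18:00: 07:10–08:35, 10:50–11:50, 12:55–14:25, 14:50–17:25.
Mina free within 07:00–18:00: 07:05–08:05, 11:30–16:10, 16:25–16:30.
Ravi free within 07:00–18:00: 07:50–09:50, 13:20–14:05, 14:20–18:00.
Oren ∩ Mina: 07:10–08:05, 11:30–11:50, 12:55–14:25, 14:50–16:10, 16:25–16:30.
Oren ∩ Mina ∩ Ulrich: 08:00–08:05, 11:30–11:50, 12:55–13:50, 15:30–16:10, 16:25–16:30.
Oren ∩ Mina ∩ Ulrich ∩ Ravi: 08:00–08:05, 13:20–13:50, 15:30–16:10, 16:25–16:30.
Restricted to 08:00–15:00: 08:00–08:05, 13:20–13:50.
Common window lengths: 5, 30 min; longest is 30.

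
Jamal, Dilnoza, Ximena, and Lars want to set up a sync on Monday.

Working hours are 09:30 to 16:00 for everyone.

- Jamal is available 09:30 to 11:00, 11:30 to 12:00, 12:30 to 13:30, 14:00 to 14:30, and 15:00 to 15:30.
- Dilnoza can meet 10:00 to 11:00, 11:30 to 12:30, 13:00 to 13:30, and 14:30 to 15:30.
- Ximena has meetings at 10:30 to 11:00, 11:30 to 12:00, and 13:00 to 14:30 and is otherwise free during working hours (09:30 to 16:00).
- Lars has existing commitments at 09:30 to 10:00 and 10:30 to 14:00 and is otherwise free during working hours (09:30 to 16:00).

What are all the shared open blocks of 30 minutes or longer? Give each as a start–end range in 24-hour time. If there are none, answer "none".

Ximena free within 09:30–16:00: 09:30–10:30, 11:00–11:30, 12:00–13:00, 14:30–16:00.
Lars free within 09:30–16:00: 10:00–10:30, 14:00–16:00.
Jamal ∩ Dilnoza: 10:00–11:00, 11:30–12:00, 13:00–13:30, 15:00–15:30.
Jamal ∩ Dilnoza ∩ Ximena: 10:00–10:30, 15:00–15:30.
Jamal ∩ Dilnoza ∩ Ximena ∩ Lars: 10:00–10:30, 15:00–15:30.
Windows ≥ 30 min: 10:00–10:30, 15:00–15:30.

10:00–10:30, 15:00–15:30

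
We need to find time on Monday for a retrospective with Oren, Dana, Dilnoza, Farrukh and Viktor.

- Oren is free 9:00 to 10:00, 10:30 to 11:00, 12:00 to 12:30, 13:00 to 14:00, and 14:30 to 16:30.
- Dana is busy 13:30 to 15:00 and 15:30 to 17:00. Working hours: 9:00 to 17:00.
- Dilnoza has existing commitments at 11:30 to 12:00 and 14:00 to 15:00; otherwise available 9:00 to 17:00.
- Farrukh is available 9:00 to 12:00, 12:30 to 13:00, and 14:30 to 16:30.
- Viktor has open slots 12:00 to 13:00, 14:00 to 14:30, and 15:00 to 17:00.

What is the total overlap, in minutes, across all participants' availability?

Dana free within 09:00–17:00: 09:00–13:30, 15:00–15:30.
Dilnoza free within 09:00–17:00: 09:00–11:30, 12:00–14:00, 15:00–17:00.
Oren ∩ Dana: 09:00–10:00, 10:30–11:00, 12:00–12:30, 13:00–13:30, 15:00–15:30.
Oren ∩ Dana ∩ Dilnoza: 09:00–10:00, 10:30–11:00, 12:00–12:30, 13:00–13:30, 15:00–15:30.
Oren ∩ Dana ∩ Dilnoza ∩ Farrukh: 09:00–10:00, 10:30–11:00, 15:00–15:30.
Oren ∩ Dana ∩ Dilnoza ∩ Farrukh ∩ Viktor: 15:00–15:30.
Total common minutes: 30.

30 minutes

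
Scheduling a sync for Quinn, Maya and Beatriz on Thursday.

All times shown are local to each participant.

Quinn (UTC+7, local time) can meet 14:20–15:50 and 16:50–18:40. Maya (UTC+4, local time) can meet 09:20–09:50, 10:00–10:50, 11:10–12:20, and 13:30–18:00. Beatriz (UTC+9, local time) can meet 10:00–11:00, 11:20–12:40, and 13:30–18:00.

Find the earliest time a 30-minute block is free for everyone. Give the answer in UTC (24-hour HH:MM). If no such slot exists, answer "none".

Quinn → UTC: 07:20–08:50, 09:50–11:40.
Maya → UTC: 05:20–05:50, 06:00–06:50, 07:10–08:20, 09:30–14:00.
Beatriz → UTC: 01:00–02:00, 02:20–03:40, 04:30–09:00.
Quinn ∩ Maya: 07:20–08:20, 09:50–11:40.
Quinn ∩ Maya ∩ Beatriz: 07:20–08:20.
Windows ≥ 30 min: 07:20–08:20.
Earliest such window starts at 07:20.

07:20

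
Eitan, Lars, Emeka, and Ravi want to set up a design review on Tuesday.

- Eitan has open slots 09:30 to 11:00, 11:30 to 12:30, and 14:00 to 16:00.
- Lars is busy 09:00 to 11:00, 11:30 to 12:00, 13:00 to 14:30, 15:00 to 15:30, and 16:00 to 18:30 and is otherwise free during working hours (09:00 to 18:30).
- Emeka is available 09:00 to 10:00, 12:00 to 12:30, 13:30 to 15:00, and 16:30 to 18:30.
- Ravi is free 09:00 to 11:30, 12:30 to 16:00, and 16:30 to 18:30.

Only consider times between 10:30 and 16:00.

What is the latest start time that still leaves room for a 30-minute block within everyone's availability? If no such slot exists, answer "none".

14:30

Lars free within 09:00–18:30: 11:00–11:30, 12:00–13:00, 14:30–15:00, 15:30–16:00.
Eitan ∩ Lars: 12:00–12:30, 14:30–15:00, 15:30–16:00.
Eitan ∩ Lars ∩ Emeka: 12:00–12:30, 14:30–15:00.
Eitan ∩ Lars ∩ Emeka ∩ Ravi: 14:30–15:00.
Restricted to 10:30–16:00: 14:30–15:00.
Windows ≥ 30 min: 14:30–15:00.
Latest start in the last window 14:30–15:00 is 15:00 − 30 min = 14:30.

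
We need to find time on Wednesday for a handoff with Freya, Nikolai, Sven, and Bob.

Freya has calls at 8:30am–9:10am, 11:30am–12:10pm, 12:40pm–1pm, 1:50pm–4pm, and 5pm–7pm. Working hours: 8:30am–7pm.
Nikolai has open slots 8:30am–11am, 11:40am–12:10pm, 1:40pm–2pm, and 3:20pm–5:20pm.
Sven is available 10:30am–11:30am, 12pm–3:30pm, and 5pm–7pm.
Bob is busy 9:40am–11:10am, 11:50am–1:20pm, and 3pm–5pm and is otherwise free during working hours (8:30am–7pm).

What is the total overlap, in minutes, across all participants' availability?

10 minutes

Freya free within 08:30–19:00: 09:10–11:30, 12:10–12:40, 13:00–13:50, 16:00–17:00.
Bob free within 08:30–19:00: 08:30–09:40, 11:10–11:50, 13:20–15:00, 17:00–19:00.
Freya ∩ Nikolai: 09:10–11:00, 13:40–13:50, 16:00–17:00.
Freya ∩ Nikolai ∩ Sven: 10:30–11:00, 13:40–13:50.
Freya ∩ Nikolai ∩ Sven ∩ Bob: 13:40–13:50.
Total common minutes: 10.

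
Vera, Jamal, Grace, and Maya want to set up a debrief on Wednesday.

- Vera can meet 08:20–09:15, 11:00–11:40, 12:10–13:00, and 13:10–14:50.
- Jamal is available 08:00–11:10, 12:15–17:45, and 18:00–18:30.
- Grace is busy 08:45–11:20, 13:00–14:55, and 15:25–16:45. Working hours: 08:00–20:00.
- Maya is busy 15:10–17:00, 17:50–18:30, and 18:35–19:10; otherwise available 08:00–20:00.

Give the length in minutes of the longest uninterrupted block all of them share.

Grace free within 08:00–20:00: 08:00–08:45, 11:20–13:00, 14:55–15:25, 16:45–20:00.
Maya free within 08:00–20:00: 08:00–15:10, 17:00–17:50, 18:30–18:35, 19:10–20:00.
Vera ∩ Jamal: 08:20–09:15, 11:00–11:10, 12:15–13:00, 13:10–14:50.
Vera ∩ Jamal ∩ Grace: 08:20–08:45, 12:15–13:00.
Vera ∩ Jamal ∩ Grace ∩ Maya: 08:20–08:45, 12:15–13:00.
Common window lengths: 25, 45 min; longest is 45.

45 minutes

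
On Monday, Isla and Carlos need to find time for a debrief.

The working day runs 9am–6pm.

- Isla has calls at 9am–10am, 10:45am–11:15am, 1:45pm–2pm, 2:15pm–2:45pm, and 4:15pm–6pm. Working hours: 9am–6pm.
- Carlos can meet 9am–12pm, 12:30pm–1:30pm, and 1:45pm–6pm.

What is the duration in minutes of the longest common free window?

Isla free within 09:00–18:00: 10:00–10:45, 11:15–13:45, 14:00–14:15, 14:45–16:15.
Isla ∩ Carlos: 10:00–10:45, 11:15–12:00, 12:30–13:30, 14:00–14:15, 14:45–16:15.
Common window lengths: 45, 45, 60, 15, 90 min; longest is 90.

90 minutes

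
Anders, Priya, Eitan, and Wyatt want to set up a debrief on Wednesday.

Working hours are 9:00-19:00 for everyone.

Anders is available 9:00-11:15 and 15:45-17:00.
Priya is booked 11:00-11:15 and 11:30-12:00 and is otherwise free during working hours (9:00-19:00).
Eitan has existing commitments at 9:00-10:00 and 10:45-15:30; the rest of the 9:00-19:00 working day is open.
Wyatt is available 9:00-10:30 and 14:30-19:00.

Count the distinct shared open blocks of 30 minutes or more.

2

Priya free within 09:00–19:00: 09:00–11:00, 11:15–11:30, 12:00–19:00.
Eitan free within 09:00–19:00: 10:00–10:45, 15:30–19:00.
Anders ∩ Priya: 09:00–11:00, 15:45–17:00.
Anders ∩ Priya ∩ Eitan: 10:00–10:45, 15:45–17:00.
Anders ∩ Priya ∩ Eitan ∩ Wyatt: 10:00–10:30, 15:45–17:00.
Windows ≥ 30 min: 10:00–10:30, 15:45–17:00.
That's 2 windows.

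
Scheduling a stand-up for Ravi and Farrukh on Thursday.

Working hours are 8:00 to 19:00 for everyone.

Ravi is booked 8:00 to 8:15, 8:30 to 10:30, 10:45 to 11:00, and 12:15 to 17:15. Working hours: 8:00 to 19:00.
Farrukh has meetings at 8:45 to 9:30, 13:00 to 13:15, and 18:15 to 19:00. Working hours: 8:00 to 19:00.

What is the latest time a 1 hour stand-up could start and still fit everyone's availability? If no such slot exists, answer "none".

Ravi free within 08:00–19:00: 08:15–08:30, 10:30–10:45, 11:00–12:15, 17:15–19:00.
Farrukh free within 08:00–19:00: 08:00–08:45, 09:30–13:00, 13:15–18:15.
Ravi ∩ Farrukh: 08:15–08:30, 10:30–10:45, 11:00–12:15, 17:15–18:15.
Windows ≥ 60 min: 11:00–12:15, 17:15–18:15.
Latest start in the last window 17:15–18:15 is 18:15 − 60 min = 17:15.

17:15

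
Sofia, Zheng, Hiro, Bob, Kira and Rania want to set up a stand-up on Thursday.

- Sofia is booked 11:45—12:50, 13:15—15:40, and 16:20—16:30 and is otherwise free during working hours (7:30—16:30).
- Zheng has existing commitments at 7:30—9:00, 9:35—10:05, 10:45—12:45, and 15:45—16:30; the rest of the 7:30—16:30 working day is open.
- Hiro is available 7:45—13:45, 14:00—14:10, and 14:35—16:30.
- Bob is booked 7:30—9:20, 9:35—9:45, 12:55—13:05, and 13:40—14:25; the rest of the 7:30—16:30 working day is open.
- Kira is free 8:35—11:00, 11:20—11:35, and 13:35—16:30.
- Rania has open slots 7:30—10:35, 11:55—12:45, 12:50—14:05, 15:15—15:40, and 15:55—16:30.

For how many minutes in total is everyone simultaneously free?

45 minutes

Sofia free within 07:30–16:30: 07:30–11:45, 12:50–13:15, 15:40–16:20.
Zheng free within 07:30–16:30: 09:00–09:35, 10:05–10:45, 12:45–15:45.
Bob free within 07:30–16:30: 09:20–09:35, 09:45–12:55, 13:05–13:40, 14:25–16:30.
Sofia ∩ Zheng: 09:00–09:35, 10:05–10:45, 12:50–13:15, 15:40–15:45.
Sofia ∩ Zheng ∩ Hiro: 09:00–09:35, 10:05–10:45, 12:50–13:15, 15:40–15:45.
Sofia ∩ Zheng ∩ Hiro ∩ Bob: 09:20–09:35, 10:05–10:45, 12:50–12:55, 13:05–13:15, 15:40–15:45.
Sofia ∩ Zheng ∩ Hiro ∩ Bob ∩ Kira: 09:20–09:35, 10:05–10:45, 15:40–15:45.
Sofia ∩ Zheng ∩ Hiro ∩ Bob ∩ Kira ∩ Rania: 09:20–09:35, 10:05–10:35.
Total common minutes: 15 + 30 = 45.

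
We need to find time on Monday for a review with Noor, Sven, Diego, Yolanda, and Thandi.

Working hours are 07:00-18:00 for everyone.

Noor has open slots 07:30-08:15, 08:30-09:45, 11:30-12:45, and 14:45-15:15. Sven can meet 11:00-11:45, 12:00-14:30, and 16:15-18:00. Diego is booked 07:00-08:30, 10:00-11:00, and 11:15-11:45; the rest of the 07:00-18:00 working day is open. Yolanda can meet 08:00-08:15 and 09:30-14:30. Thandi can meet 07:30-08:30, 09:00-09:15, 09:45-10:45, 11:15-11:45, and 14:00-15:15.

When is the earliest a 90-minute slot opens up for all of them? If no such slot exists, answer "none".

Diego free within 07:00–18:00: 08:30–10:00, 11:00–11:15, 11:45–18:00.
Noor ∩ Sven: 11:30–11:45, 12:00–12:45.
Noor ∩ Sven ∩ Diego: 12:00–12:45.
Noor ∩ Sven ∩ Diego ∩ Yolanda: 12:00–12:45.
Noor ∩ Sven ∩ Diego ∩ Yolanda ∩ Thandi: (none).
Windows ≥ 90 min: (none).

none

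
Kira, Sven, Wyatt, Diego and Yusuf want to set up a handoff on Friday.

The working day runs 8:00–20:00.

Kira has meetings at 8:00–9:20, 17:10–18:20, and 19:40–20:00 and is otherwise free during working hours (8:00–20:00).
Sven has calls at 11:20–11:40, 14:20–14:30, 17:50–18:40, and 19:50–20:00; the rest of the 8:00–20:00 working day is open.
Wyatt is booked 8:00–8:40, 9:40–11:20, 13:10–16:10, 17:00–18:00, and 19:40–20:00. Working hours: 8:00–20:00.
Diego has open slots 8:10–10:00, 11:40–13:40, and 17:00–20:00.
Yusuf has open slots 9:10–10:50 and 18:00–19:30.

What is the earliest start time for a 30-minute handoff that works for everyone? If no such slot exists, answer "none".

Kira free within 08:00–20:00: 09:20–17:10, 18:20–19:40.
Sven free within 08:00–20:00: 08:00–11:20, 11:40–14:20, 14:30–17:50, 18:40–19:50.
Wyatt free within 08:00–20:00: 08:40–09:40, 11:20–13:10, 16:10–17:00, 18:00–19:40.
Kira ∩ Sven: 09:20–11:20, 11:40–14:20, 14:30–17:10, 18:40–19:40.
Kira ∩ Sven ∩ Wyatt: 09:20–09:40, 11:40–13:10, 16:10–17:00, 18:40–19:40.
Kira ∩ Sven ∩ Wyatt ∩ Diego: 09:20–09:40, 11:40–13:10, 18:40–19:40.
Kira ∩ Sven ∩ Wyatt ∩ Diego ∩ Yusuf: 09:20–09:40, 18:40–19:30.
Windows ≥ 30 min: 18:40–19:30.
Earliest such window starts at 18:40.

18:40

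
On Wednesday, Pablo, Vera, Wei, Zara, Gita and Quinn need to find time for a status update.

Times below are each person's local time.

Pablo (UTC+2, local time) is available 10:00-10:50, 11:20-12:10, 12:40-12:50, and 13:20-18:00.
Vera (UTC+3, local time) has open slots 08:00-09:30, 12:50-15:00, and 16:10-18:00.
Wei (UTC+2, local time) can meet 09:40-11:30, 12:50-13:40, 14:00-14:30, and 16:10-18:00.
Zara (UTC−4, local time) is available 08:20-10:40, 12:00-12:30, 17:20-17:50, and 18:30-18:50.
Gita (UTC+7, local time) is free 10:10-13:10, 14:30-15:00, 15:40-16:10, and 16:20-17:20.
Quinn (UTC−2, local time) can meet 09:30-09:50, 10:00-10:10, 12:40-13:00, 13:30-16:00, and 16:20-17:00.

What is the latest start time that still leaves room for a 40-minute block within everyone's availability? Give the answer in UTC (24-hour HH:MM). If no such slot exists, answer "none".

Pablo → UTC: 08:00–08:50, 09:20–10:10, 10:40–10:50, 11:20–16:00.
Vera → UTC: 05:00–06:30, 09:50–12:00, 13:10–15:00.
Wei → UTC: 07:40–09:30, 10:50–11:40, 12:00–12:30, 14:10–16:00.
Zara → UTC: 12:20–14:40, 16:00–16:30, 21:20–21:50, 22:30–22:50.
Gita → UTC: 03:10–06:10, 07:30–08:00, 08:40–09:10, 09:20–10:20.
Quinn → UTC: 11:30–11:50, 12:00–12:10, 14:40–15:00, 15:30–18:00, 18:20–19:00.
Pablo ∩ Vera: 09:50–10:10, 10:40–10:50, 11:20–12:00, 13:10–15:00.
Pablo ∩ Vera ∩ Wei: 11:20–11:40, 14:10–15:00.
Pablo ∩ Vera ∩ Wei ∩ Zara: 14:10–14:40.
Pablo ∩ Vera ∩ Wei ∩ Zara ∩ Gita: (none).
Pablo ∩ Vera ∩ Wei ∩ Zara ∩ Gita ∩ Quinn: (none).
Windows ≥ 40 min: (none).

none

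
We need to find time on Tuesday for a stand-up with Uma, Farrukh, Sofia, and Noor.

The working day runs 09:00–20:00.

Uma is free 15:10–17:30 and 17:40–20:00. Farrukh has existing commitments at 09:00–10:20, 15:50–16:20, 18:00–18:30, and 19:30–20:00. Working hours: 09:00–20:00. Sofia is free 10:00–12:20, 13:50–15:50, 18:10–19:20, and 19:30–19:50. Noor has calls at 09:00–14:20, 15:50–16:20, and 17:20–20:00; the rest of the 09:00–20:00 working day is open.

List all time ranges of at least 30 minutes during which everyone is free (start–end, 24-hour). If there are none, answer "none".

Farrukh free within 09:00–20:00: 10:20–15:50, 16:20–18:00, 18:30–19:30.
Noor free within 09:00–20:00: 14:20–15:50, 16:20–17:20.
Uma ∩ Farrukh: 15:10–15:50, 16:20–17:30, 17:40–18:00, 18:30–19:30.
Uma ∩ Farrukh ∩ Sofia: 15:10–15:50, 18:30–19:20.
Uma ∩ Farrukh ∩ Sofia ∩ Noor: 15:10–15:50.
Windows ≥ 30 min: 15:10–15:50.

15:10–15:50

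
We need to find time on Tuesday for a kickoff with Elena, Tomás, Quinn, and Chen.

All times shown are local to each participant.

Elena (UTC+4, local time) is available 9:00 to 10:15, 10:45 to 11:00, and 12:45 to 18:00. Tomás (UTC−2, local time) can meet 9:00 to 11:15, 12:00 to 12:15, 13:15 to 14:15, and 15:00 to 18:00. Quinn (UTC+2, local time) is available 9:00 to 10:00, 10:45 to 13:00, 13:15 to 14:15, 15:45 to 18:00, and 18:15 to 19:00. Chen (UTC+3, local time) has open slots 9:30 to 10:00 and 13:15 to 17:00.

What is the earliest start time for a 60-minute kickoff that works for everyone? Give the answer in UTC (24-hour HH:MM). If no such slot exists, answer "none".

Elena → UTC: 05:00–06:15, 06:45–07:00, 08:45–14:00.
Tomás → UTC: 11:00–13:15, 14:00–14:15, 15:15–16:15, 17:00–20:00.
Quinn → UTC: 07:00–08:00, 08:45–11:00, 11:15–12:15, 13:45–16:00, 16:15–17:00.
Chen → UTC: 06:30–07:00, 10:15–14:00.
Elena ∩ Tomás: 11:00–13:15.
Elena ∩ Tomás ∩ Quinn: 11:15–12:15.
Elena ∩ Tomás ∩ Quinn ∩ Chen: 11:15–12:15.
Windows ≥ 60 min: 11:15–12:15.
Earliest such window starts at 11:15.

11:15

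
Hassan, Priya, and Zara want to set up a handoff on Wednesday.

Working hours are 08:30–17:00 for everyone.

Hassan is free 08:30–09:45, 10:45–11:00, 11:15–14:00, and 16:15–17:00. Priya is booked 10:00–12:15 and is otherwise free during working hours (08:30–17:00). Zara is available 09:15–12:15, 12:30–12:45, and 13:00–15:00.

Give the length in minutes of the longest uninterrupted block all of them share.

60 minutes

Priya free within 08:30–17:00: 08:30–10:00, 12:15–17:00.
Hassan ∩ Priya: 08:30–09:45, 12:15–14:00, 16:15–17:00.
Hassan ∩ Priya ∩ Zara: 09:15–09:45, 12:30–12:45, 13:00–14:00.
Common window lengths: 30, 15, 60 min; longest is 60.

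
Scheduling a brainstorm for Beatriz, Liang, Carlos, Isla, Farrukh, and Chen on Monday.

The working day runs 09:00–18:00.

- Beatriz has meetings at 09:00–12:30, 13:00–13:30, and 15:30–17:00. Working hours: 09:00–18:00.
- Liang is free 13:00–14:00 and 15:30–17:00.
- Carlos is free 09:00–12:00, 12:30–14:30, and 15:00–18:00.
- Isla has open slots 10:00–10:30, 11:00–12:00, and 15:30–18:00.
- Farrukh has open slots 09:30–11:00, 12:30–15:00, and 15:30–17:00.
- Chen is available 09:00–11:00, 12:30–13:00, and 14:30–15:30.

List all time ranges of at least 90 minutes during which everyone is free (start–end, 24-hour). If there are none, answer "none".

Beatriz free within 09:00–18:00: 12:30–13:00, 13:30–15:30, 17:00–18:00.
Beatriz ∩ Liang: 13:30–14:00.
Beatriz ∩ Liang ∩ Carlos: 13:30–14:00.
Beatriz ∩ Liang ∩ Carlos ∩ Isla: (none).
Beatriz ∩ Liang ∩ Carlos ∩ Isla ∩ Farrukh: (none).
Beatriz ∩ Liang ∩ Carlos ∩ Isla ∩ Farrukh ∩ Chen: (none).
Windows ≥ 90 min: (none).

none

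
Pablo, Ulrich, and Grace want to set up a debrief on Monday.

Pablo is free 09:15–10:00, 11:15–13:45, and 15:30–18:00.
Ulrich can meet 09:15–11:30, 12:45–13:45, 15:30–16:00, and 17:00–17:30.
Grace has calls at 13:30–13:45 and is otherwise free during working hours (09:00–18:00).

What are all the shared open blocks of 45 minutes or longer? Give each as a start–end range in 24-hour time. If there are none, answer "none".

Grace free within 09:00–18:00: 09:00–13:30, 13:45–18:00.
Pablo ∩ Ulrich: 09:15–10:00, 11:15–11:30, 12:45–13:45, 15:30–16:00, 17:00–17:30.
Pablo ∩ Ulrich ∩ Grace: 09:15–10:00, 11:15–11:30, 12:45–13:30, 15:30–16:00, 17:00–17:30.
Windows ≥ 45 min: 09:15–10:00, 12:45–13:30.

09:15–10:00, 12:45–13:30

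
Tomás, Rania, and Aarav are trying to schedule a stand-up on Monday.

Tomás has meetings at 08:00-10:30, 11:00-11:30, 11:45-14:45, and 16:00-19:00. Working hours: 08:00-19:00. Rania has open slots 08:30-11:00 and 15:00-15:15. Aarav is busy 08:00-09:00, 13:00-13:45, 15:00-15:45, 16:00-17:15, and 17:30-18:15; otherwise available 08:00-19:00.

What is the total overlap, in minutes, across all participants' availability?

Tomás free within 08:00–19:00: 10:30–11:00, 11:30–11:45, 14:45–16:00.
Aarav free within 08:00–19:00: 09:00–13:00, 13:45–15:00, 15:45–16:00, 17:15–17:30, 18:15–19:00.
Tomás ∩ Rania: 10:30–11:00, 15:00–15:15.
Tomás ∩ Rania ∩ Aarav: 10:30–11:00.
Total common minutes: 30.

30 minutes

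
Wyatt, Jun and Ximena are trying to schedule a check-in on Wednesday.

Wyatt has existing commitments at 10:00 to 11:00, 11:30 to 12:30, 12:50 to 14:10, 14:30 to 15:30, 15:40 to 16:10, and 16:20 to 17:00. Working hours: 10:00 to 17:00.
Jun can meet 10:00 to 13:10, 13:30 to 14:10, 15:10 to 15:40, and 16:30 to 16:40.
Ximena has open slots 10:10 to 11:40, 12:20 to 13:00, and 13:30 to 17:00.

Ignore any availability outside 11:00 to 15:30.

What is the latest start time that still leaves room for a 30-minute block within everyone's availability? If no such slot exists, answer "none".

11:00

Wyatt free within 10:00–17:00: 11:00–11:30, 12:30–12:50, 14:10–14:30, 15:30–15:40, 16:10–16:20.
Wyatt ∩ Jun: 11:00–11:30, 12:30–12:50, 15:30–15:40.
Wyatt ∩ Jun ∩ Ximena: 11:00–11:30, 12:30–12:50, 15:30–15:40.
Restricted to 11:00–15:30: 11:00–11:30, 12:30–12:50.
Windows ≥ 30 min: 11:00–11:30.
Latest start in the last window 11:00–11:30 is 11:30 − 30 min = 11:00.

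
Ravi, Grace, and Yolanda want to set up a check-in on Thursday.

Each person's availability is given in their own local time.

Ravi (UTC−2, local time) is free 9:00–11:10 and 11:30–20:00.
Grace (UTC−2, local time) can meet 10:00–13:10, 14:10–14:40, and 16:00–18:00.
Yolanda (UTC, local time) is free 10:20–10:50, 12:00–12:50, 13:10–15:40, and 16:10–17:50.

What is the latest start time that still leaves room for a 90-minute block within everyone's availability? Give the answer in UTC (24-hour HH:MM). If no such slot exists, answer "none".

13:40

Ravi → UTC: 11:00–13:10, 13:30–22:00.
Grace → UTC: 12:00–15:10, 16:10–16:40, 18:00–20:00.
Yolanda → UTC: 10:20–10:50, 12:00–12:50, 13:10–15:40, 16:10–17:50.
Ravi ∩ Grace: 12:00–13:10, 13:30–15:10, 16:10–16:40, 18:00–20:00.
Ravi ∩ Grace ∩ Yolanda: 12:00–12:50, 13:30–15:10, 16:10–16:40.
Windows ≥ 90 min: 13:30–15:10.
Latest start in the last window 13:30–15:10 is 15:10 − 90 min = 13:40.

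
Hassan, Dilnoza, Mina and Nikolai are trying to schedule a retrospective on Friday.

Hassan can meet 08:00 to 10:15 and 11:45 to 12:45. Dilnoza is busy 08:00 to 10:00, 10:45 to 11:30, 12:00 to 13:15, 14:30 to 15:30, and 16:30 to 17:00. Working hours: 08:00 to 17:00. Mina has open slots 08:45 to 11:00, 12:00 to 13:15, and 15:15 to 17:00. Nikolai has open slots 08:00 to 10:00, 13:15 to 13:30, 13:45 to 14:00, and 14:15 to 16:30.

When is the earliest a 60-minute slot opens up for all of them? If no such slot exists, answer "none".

Dilnoza free within 08:00–17:00: 10:00–10:45, 11:30–12:00, 13:15–14:30, 15:30–16:30.
Hassan ∩ Dilnoza: 10:00–10:15, 11:45–12:00.
Hassan ∩ Dilnoza ∩ Mina: 10:00–10:15.
Hassan ∩ Dilnoza ∩ Mina ∩ Nikolai: (none).
Windows ≥ 60 min: (none).

none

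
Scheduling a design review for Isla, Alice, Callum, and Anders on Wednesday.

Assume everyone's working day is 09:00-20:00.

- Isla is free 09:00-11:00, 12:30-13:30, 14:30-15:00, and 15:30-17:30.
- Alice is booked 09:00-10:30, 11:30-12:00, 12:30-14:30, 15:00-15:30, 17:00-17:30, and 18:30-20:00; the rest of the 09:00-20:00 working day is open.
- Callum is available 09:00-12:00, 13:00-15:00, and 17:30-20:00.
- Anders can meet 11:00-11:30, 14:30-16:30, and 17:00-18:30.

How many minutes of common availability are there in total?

30 minutes

Alice free within 09:00–20:00: 10:30–11:30, 12:00–12:30, 14:30–15:00, 15:30–17:00, 17:30–18:30.
Isla ∩ Alice: 10:30–11:00, 14:30–15:00, 15:30–17:00.
Isla ∩ Alice ∩ Callum: 10:30–11:00, 14:30–15:00.
Isla ∩ Alice ∩ Callum ∩ Anders: 14:30–15:00.
Total common minutes: 30.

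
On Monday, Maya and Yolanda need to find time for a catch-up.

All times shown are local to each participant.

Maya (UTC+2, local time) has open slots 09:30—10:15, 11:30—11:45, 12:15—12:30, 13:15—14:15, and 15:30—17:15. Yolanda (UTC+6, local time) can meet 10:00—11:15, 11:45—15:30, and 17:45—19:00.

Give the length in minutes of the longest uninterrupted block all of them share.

45 minutes

Maya → UTC: 07:30–08:15, 09:30–09:45, 10:15–10:30, 11:15–12:15, 13:30–15:15.
Yolanda → UTC: 04:00–05:15, 05:45–09:30, 11:45–13:00.
Maya ∩ Yolanda: 07:30–08:15, 11:45–12:15.
Common window lengths: 45, 30 min; longest is 45.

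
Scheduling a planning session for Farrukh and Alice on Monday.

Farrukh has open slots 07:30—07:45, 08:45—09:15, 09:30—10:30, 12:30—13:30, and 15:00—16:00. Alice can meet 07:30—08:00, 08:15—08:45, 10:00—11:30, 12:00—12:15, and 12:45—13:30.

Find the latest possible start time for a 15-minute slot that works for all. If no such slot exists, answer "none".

13:15

Farrukh ∩ Alice: 07:30–07:45, 10:00–10:30, 12:45–13:30.
Windows ≥ 15 min: 07:30–07:45, 10:00–10:30, 12:45–13:30.
Latest start in the last window 12:45–13:30 is 13:30 − 15 min = 13:15.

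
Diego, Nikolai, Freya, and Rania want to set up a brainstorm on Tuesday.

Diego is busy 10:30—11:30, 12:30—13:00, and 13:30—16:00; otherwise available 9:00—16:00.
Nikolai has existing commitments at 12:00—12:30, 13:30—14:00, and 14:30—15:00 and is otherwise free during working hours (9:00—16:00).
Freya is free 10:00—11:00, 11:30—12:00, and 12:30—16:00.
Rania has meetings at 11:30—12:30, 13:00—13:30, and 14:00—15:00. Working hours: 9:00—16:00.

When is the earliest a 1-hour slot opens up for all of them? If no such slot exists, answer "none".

none

Diego free within 09:00–16:00: 09:00–10:30, 11:30–12:30, 13:00–13:30.
Nikolai free within 09:00–16:00: 09:00–12:00, 12:30–13:30, 14:00–14:30, 15:00–16:00.
Rania free within 09:00–16:00: 09:00–11:30, 12:30–13:00, 13:30–14:00, 15:00–16:00.
Diego ∩ Nikolai: 09:00–10:30, 11:30–12:00, 13:00–13:30.
Diego ∩ Nikolai ∩ Freya: 10:00–10:30, 11:30–12:00, 13:00–13:30.
Diego ∩ Nikolai ∩ Freya ∩ Rania: 10:00–10:30.
Windows ≥ 60 min: (none).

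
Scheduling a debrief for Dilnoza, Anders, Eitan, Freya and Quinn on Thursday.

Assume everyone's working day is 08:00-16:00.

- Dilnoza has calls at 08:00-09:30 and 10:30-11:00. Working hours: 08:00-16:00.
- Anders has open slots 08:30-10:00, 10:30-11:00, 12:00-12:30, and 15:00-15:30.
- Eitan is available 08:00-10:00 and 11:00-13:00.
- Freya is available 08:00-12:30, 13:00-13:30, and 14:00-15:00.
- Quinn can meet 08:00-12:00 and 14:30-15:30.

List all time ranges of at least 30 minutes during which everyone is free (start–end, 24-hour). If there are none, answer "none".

Dilnoza free within 08:00–16:00: 09:30–10:30, 11:00–16:00.
Dilnoza ∩ Anders: 09:30–10:00, 12:00–12:30, 15:00–15:30.
Dilnoza ∩ Anders ∩ Eitan: 09:30–10:00, 12:00–12:30.
Dilnoza ∩ Anders ∩ Eitan ∩ Freya: 09:30–10:00, 12:00–12:30.
Dilnoza ∩ Anders ∩ Eitan ∩ Freya ∩ Quinn: 09:30–10:00.
Windows ≥ 30 min: 09:30–10:00.

09:30–10:00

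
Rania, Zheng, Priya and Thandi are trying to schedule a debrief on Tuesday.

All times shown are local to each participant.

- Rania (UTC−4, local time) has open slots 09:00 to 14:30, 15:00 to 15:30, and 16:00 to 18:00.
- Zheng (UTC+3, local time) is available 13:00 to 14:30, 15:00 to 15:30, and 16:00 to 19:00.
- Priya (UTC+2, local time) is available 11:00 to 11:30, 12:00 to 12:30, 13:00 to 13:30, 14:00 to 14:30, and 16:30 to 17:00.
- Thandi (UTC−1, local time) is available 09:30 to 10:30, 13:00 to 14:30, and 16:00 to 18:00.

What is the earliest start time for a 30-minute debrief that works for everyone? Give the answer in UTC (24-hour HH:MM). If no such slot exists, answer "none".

Rania → UTC: 13:00–18:30, 19:00–19:30, 20:00–22:00.
Zheng → UTC: 10:00–11:30, 12:00–12:30, 13:00–16:00.
Priya → UTC: 09:00–09:30, 10:00–10:30, 11:00–11:30, 12:00–12:30, 14:30–15:00.
Thandi → UTC: 10:30–11:30, 14:00–15:30, 17:00–19:00.
Rania ∩ Zheng: 13:00–16:00.
Rania ∩ Zheng ∩ Priya: 14:30–15:00.
Rania ∩ Zheng ∩ Priya ∩ Thandi: 14:30–15:00.
Windows ≥ 30 min: 14:30–15:00.
Earliest such window starts at 14:30.

14:30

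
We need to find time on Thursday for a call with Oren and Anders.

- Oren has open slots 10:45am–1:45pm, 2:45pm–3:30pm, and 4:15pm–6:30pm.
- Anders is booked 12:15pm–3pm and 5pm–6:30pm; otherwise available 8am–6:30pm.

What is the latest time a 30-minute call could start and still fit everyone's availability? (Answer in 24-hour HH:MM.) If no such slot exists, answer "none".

16:30

Anders free within 08:00–18:30: 08:00–12:15, 15:00–17:00.
Oren ∩ Anders: 10:45–12:15, 15:00–15:30, 16:15–17:00.
Windows ≥ 30 min: 10:45–12:15, 15:00–15:30, 16:15–17:00.
Latest start in the last window 16:15–17:00 is 17:00 − 30 min = 16:30.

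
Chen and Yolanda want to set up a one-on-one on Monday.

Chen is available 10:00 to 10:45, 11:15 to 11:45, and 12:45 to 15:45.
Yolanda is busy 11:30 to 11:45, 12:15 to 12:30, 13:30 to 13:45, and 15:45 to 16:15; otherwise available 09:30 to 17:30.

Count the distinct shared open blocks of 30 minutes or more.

3

Yolanda free within 09:30–17:30: 09:30–11:30, 11:45–12:15, 12:30–13:30, 13:45–15:45, 16:15–17:30.
Chen ∩ Yolanda: 10:00–10:45, 11:15–11:30, 12:45–13:30, 13:45–15:45.
Windows ≥ 30 min: 10:00–10:45, 12:45–13:30, 13:45–15:45.
That's 3 windows.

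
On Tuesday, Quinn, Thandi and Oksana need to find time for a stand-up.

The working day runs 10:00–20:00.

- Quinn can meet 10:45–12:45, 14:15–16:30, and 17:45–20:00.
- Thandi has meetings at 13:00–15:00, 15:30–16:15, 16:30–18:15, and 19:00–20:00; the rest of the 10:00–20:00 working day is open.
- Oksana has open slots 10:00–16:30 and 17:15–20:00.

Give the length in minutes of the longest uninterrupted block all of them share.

Thandi free within 10:00–20:00: 10:00–13:00, 15:00–15:30, 16:15–16:30, 18:15–19:00.
Quinn ∩ Thandi: 10:45–12:45, 15:00–15:30, 16:15–16:30, 18:15–19:00.
Quinn ∩ Thandi ∩ Oksana: 10:45–12:45, 15:00–15:30, 16:15–16:30, 18:15–19:00.
Common window lengths: 120, 30, 15, 45 min; longest is 120.

120 minutes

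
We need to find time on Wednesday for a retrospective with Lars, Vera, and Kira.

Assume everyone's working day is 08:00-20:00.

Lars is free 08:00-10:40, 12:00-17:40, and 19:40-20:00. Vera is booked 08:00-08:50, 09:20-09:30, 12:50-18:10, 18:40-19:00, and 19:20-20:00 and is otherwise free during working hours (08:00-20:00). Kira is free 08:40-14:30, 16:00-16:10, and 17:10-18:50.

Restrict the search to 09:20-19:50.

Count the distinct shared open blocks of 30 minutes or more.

2

Vera free within 08:00–20:00: 08:50–09:20, 09:30–12:50, 18:10–18:40, 19:00–19:20.
Lars ∩ Vera: 08:50–09:20, 09:30–10:40, 12:00–12:50.
Lars ∩ Vera ∩ Kira: 08:50–09:20, 09:30–10:40, 12:00–12:50.
Restricted to 09:20–19:50: 09:30–10:40, 12:00–12:50.
Windows ≥ 30 min: 09:30–10:40, 12:00–12:50.
That's 2 windows.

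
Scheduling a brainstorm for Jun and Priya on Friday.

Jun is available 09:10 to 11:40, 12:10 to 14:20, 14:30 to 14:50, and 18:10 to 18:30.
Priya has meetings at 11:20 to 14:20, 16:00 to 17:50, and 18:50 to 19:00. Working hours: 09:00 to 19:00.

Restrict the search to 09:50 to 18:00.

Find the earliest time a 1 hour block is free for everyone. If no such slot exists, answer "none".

09:50

Priya free within 09:00–19:00: 09:00–11:20, 14:20–16:00, 17:50–18:50.
Jun ∩ Priya: 09:10–11:20, 14:30–14:50, 18:10–18:30.
Restricted to 09:50–18:00: 09:50–11:20, 14:30–14:50.
Windows ≥ 60 min: 09:50–11:20.
Earliest such window starts at 09:50.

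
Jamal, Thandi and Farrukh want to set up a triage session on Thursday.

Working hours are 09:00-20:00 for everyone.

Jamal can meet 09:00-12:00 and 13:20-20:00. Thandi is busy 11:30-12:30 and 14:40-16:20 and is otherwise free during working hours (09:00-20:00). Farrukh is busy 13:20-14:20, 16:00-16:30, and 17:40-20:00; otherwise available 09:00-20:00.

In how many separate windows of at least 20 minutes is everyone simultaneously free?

Thandi free within 09:00–20:00: 09:00–11:30, 12:30–14:40, 16:20–20:00.
Farrukh free within 09:00–20:00: 09:00–13:20, 14:20–16:00, 16:30–17:40.
Jamal ∩ Thandi: 09:00–11:30, 13:20–14:40, 16:20–20:00.
Jamal ∩ Thandi ∩ Farrukh: 09:00–11:30, 14:20–14:40, 16:30–17:40.
Windows ≥ 20 min: 09:00–11:30, 14:20–14:40, 16:30–17:40.
That's 3 windows.

3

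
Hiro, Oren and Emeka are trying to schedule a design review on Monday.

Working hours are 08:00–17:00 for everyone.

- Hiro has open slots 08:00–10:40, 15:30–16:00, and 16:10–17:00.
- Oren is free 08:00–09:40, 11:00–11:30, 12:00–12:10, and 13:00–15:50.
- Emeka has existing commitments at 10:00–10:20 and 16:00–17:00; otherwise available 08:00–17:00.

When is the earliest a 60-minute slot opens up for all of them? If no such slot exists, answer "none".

Emeka free within 08:00–17:00: 08:00–10:00, 10:20–16:00.
Hiro ∩ Oren: 08:00–09:40, 15:30–15:50.
Hiro ∩ Oren ∩ Emeka: 08:00–09:40, 15:30–15:50.
Windows ≥ 60 min: 08:00–09:40.
Earliest such window starts at 08:00.

08:00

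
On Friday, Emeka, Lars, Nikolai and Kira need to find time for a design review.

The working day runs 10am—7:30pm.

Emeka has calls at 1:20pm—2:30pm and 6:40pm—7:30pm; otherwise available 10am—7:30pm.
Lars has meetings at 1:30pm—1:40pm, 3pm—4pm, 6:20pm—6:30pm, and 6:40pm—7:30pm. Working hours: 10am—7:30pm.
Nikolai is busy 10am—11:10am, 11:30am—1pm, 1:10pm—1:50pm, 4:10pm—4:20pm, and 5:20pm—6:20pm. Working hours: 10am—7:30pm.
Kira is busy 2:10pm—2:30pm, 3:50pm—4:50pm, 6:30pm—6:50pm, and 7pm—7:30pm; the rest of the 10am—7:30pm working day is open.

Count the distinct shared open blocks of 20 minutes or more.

3

Emeka free within 10:00–19:30: 10:00–13:20, 14:30–18:40.
Lars free within 10:00–19:30: 10:00–13:30, 13:40–15:00, 16:00–18:20, 18:30–18:40.
Nikolai free within 10:00–19:30: 11:10–11:30, 13:00–13:10, 13:50–16:10, 16:20–17:20, 18:20–19:30.
Kira free within 10:00–19:30: 10:00–14:10, 14:30–15:50, 16:50–18:30, 18:50–19:00.
Emeka ∩ Lars: 10:00–13:20, 14:30–15:00, 16:00–18:20, 18:30–18:40.
Emeka ∩ Lars ∩ Nikolai: 11:10–11:30, 13:00–13:10, 14:30–15:00, 16:00–16:10, 16:20–17:20, 18:30–18:40.
Emeka ∩ Lars ∩ Nikolai ∩ Kira: 11:10–11:30, 13:00–13:10, 14:30–15:00, 16:50–17:20.
Windows ≥ 20 min: 11:10–11:30, 14:30–15:00, 16:50–17:20.
That's 3 windows.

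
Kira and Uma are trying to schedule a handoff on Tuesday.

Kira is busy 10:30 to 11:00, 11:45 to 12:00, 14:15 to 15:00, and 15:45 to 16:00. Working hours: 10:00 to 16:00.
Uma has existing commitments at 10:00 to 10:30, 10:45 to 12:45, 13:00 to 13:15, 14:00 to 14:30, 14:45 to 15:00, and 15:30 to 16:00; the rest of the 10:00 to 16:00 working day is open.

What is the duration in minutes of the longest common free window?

Kira free within 10:00–16:00: 10:00–10:30, 11:00–11:45, 12:00–14:15, 15:00–15:45.
Uma free within 10:00–16:00: 10:30–10:45, 12:45–13:00, 13:15–14:00, 14:30–14:45, 15:00–15:30.
Kira ∩ Uma: 12:45–13:00, 13:15–14:00, 15:00–15:30.
Common window lengths: 15, 45, 30 min; longest is 45.

45 minutes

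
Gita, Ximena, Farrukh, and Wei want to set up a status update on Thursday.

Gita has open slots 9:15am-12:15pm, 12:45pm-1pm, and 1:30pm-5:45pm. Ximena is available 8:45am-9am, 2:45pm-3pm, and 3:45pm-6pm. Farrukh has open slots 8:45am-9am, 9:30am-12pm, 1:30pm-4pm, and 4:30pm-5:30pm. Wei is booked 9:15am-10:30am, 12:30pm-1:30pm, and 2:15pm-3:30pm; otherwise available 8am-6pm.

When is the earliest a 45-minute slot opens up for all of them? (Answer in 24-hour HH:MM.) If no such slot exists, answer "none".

Wei free within 08:00–18:00: 08:00–09:15, 10:30–12:30, 13:30–14:15, 15:30–18:00.
Gita ∩ Ximena: 14:45–15:00, 15:45–17:45.
Gita ∩ Ximena ∩ Farrukh: 14:45–15:00, 15:45–16:00, 16:30–17:30.
Gita ∩ Ximena ∩ Farrukh ∩ Wei: 15:45–16:00, 16:30–17:30.
Windows ≥ 45 min: 16:30–17:30.
Earliest such window starts at 16:30.

16:30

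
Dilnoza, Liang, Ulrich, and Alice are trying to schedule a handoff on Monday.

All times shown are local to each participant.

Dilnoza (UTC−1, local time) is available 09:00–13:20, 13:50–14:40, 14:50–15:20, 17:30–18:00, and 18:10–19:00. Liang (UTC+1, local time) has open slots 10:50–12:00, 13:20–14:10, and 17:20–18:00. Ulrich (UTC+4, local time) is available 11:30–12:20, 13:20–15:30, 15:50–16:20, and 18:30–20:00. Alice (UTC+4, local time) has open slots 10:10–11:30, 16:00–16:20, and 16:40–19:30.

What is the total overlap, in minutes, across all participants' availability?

0 minutes

Dilnoza → UTC: 10:00–14:20, 14:50–15:40, 15:50–16:20, 18:30–19:00, 19:10–20:00.
Liang → UTC: 09:50–11:00, 12:20–13:10, 16:20–17:00.
Ulrich → UTC: 07:30–08:20, 09:20–11:30, 11:50–12:20, 14:30–16:00.
Alice → UTC: 06:10–07:30, 12:00–12:20, 12:40–15:30.
Dilnoza ∩ Liang: 10:00–11:00, 12:20–13:10.
Dilnoza ∩ Liang ∩ Ulrich: 10:00–11:00.
Dilnoza ∩ Liang ∩ Ulrich ∩ Alice: (none).
Total common minutes: 0.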